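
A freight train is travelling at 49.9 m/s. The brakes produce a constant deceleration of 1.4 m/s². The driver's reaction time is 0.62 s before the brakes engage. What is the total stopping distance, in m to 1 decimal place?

Reaction distance = v·t_r = 49.9000 × 0.62 = 30.938 m.
Braking distance = v²/(2a) = 49.9000² / (2 × 1.400) = 2490.010 / 2.800 = 889.289 m.
Total = 30.938 + 889.289 = 920.227 m.

Total stopping distance ≈ 920.2 m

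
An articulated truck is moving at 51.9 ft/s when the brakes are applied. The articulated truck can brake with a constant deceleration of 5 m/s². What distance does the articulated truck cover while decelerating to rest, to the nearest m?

51.9 ft/s × 0.3048 = 15.8191 m/s.
Braking distance = v²/(2a) = 15.8191² / (2 × 5.000) = 250.244 / 10.000 = 25.024 m.

Braking distance ≈ 25 m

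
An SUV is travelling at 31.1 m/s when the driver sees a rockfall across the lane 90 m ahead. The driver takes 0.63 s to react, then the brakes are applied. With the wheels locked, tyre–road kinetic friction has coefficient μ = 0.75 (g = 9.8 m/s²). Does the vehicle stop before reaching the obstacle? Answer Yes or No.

Yes

a = μg = 0.75 × 9.8 = 7.350 m/s².
Reaction distance = 31.1000 × 0.63 = 19.593 m.
Braking distance = v²/(2a) = 967.210 / 14.700 = 65.797 m.
Total stopping distance = 19.593 + 65.797 = 85.390 m, vs 90 m available — it stops with 90 − 85.390 = 4.610 m to spare.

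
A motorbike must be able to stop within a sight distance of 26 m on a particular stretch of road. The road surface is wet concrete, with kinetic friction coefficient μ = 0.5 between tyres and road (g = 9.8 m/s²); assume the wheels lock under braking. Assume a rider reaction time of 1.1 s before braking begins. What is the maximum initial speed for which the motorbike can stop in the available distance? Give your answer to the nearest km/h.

a = μg = 0.5 × 9.8 = 4.900 m/s².
Stopping distance: v·t_r + v²/(2a) = 26 with t_r = 1.1 s and a = 4.900 m/s².
So v² + 10.780 v − 254.80 = 0.
Positive root: v = −a·t_r + √((a·t_r)² + 2a·d) = −5.390 + √(29.052 + 254.80) = 11.4579 m/s.
11.4579 m/s × 3.6 = 41.248 km/h.

Maximum speed ≈ 41 km/h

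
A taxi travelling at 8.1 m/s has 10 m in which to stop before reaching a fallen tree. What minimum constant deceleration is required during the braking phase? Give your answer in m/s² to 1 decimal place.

Required deceleration ≈ 3.3 m/s²

v² = 2a·d ⇒ a = v²/(2d) = 8.1000² / (2 × 10.000) = 65.610 / 20.000 = 3.2805 m/s².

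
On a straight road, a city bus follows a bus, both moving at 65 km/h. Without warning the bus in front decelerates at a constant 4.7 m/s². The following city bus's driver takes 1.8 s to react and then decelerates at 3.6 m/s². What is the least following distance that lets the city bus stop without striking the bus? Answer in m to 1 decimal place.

Minimum gap ≈ 43.1 m

65 km/h ÷ 3.6 = 18.0556 m/s.
Leader travels v²/(2a_L) = 326.005 / 9.400 = 34.681 m before stopping.
Follower covers v·t_r = 18.0556 × 1.8 = 32.500 m while reacting, then v²/(2a_F) = 326.005 / 7.200 = 45.278 m while braking, for a total of 32.500 + 45.278 = 77.778 m.
Since a_F ≤ a_L and the follower starts braking later, the follower is never slower than the leader, so the closest approach is when both have stopped.
Minimum gap = 77.778 − 34.681 = 43.097 m.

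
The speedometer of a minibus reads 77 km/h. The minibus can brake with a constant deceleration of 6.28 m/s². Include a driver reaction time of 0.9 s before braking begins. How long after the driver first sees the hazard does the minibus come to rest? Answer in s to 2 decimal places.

Total time ≈ 4.31 s

77 km/h ÷ 3.6 = 21.3889 m/s.
Braking time = v/a = 21.3889 / 6.280 = 3.406 s.
Total = 0.9 + 3.406 = 4.306 s.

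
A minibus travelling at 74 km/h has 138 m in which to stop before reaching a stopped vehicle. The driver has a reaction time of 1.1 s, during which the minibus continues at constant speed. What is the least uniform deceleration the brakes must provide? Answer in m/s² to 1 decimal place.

74 km/h ÷ 3.6 = 20.5556 m/s.
Distance covered during reaction = 20.5556 × 1.1 = 22.611 m.
Distance available for braking: 138 − 22.611 = 115.389 m.
v² = 2a·d ⇒ a = v²/(2d) = 20.5556² / (2 × 115.389) = 422.533 / 230.778 = 1.8309 m/s².

Required deceleration ≈ 1.8 m/s²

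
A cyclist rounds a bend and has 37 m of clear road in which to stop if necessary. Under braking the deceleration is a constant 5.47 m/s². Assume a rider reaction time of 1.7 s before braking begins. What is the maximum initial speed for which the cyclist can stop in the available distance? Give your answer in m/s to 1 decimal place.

Stopping distance: v·t_r + v²/(2a) = 37 with t_r = 1.7 s and a = 5.470 m/s².
So v² + 18.598 v − 404.78 = 0.
Positive root: v = −a·t_r + √((a·t_r)² + 2a·d) = −9.299 + √(86.471 + 404.78) = 12.8652 m/s.

Maximum speed ≈ 12.9 m/s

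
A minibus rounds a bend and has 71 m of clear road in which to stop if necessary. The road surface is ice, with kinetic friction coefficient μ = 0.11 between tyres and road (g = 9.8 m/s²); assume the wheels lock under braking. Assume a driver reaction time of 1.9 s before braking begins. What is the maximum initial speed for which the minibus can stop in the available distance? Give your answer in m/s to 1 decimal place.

Maximum speed ≈ 10.5 m/s

a = μg = 0.11 × 9.8 = 1.078 m/s².
Stopping distance: v·t_r + v²/(2a) = 71 with t_r = 1.9 s and a = 1.078 m/s².
So v² + 4.096 v − 153.08 = 0.
Positive root: v = −a·t_r + √((a·t_r)² + 2a·d) = −2.048 + √(4.194 + 153.08) = 10.4929 m/s.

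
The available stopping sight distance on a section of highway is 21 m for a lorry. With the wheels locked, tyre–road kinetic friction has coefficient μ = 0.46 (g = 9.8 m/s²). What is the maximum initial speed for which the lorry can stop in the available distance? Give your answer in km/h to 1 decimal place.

a = μg = 0.46 × 9.8 = 4.508 m/s².
v²/(2a) = d ⇒ v = √(2 × 4.508 × 21) = √189.34 = 13.7601 m/s.
13.7601 m/s × 3.6 = 49.536 km/h.

Maximum speed ≈ 49.5 km/h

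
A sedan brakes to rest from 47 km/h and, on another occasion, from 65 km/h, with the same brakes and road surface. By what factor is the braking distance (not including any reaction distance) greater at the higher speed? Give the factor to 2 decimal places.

Braking distance d = v²/(2a), so with a fixed, d ∝ v².
Factor = (65/47)² = 1.3830² = 1.9127.

Factor ≈ 1.91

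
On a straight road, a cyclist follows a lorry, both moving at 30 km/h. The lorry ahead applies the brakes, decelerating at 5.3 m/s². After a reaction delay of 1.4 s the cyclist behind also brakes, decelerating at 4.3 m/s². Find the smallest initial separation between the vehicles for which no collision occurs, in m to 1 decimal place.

30 km/h ÷ 3.6 = 8.3333 m/s.
Leader travels v²/(2a_L) = 69.444 / 10.600 = 6.551 m before stopping.
Follower covers v·t_r = 8.3333 × 1.4 = 11.667 m while reacting, then v²/(2a_F) = 69.444 / 8.600 = 8.075 m while braking, for a total of 11.667 + 8.075 = 19.742 m.
Since a_F ≤ a_L and the follower starts braking later, the follower is never slower than the leader, so the closest approach is when both have stopped.
Minimum gap = 19.742 − 6.551 = 13.191 m.

Minimum gap ≈ 13.2 m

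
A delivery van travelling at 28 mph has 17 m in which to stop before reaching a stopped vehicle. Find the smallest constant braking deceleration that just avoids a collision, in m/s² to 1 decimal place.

Required deceleration ≈ 4.6 m/s²

28 mph × 0.44704 = 12.5171 m/s.
v² = 2a·d ⇒ a = v²/(2d) = 12.5171² / (2 × 17.000) = 156.678 / 34.000 = 4.6082 m/s².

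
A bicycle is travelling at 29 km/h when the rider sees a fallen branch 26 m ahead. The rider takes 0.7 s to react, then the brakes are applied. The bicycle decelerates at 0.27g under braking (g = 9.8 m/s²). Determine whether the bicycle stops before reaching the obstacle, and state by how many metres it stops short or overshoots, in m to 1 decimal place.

29 km/h ÷ 3.6 = 8.0556 m/s.
a = 0.27 × 9.8 = 2.646 m/s².
Reaction distance = 8.0556 × 0.7 = 5.639 m.
Braking distance = v²/(2a) = 64.893 / 5.292 = 12.262 m.
Total stopping distance = 5.639 + 12.262 = 17.901 m, vs 26 m available — it stops with 26 − 17.901 = 8.099 m to spare.

Yes — it stops 8.1 m short of the obstacle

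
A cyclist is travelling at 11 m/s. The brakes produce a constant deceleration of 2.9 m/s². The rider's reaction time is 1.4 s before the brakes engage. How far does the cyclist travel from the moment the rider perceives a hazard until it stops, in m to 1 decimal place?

Total stopping distance ≈ 36.3 m

Reaction distance = v·t_r = 11.0000 × 1.4 = 15.400 m.
Braking distance = v²/(2a) = 11.0000² / (2 × 2.900) = 121.000 / 5.800 = 20.862 m.
Total = 15.400 + 20.862 = 36.262 m.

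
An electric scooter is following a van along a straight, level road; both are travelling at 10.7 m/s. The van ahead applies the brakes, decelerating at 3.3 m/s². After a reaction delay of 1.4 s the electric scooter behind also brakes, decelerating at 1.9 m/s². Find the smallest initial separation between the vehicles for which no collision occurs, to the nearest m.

Minimum gap ≈ 28 m

Leader travels v²/(2a_L) = 114.490 / 6.600 = 17.347 m before stopping.
Follower covers v·t_r = 10.7000 × 1.4 = 14.980 m while reacting, then v²/(2a_F) = 114.490 / 3.800 = 30.129 m while braking, for a total of 14.980 + 30.129 = 45.109 m.
Since a_F ≤ a_L and the follower starts braking later, the follower is never slower than the leader, so the closest approach is when both have stopped.
Minimum gap = 45.109 − 17.347 = 27.762 m.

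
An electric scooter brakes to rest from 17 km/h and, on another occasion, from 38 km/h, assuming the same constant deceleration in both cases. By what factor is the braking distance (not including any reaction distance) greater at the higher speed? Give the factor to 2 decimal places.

Braking distance d = v²/(2a), so with a fixed, d ∝ v².
Factor = (38/17)² = 2.2353² = 4.9966.

Factor ≈ 5.00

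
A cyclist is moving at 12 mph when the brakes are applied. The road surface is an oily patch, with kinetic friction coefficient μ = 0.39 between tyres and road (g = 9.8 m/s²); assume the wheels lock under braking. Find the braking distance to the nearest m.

Braking distance ≈ 4 m

12 mph × 0.44704 = 5.3645 m/s.
a = μg = 0.39 × 9.8 = 3.822 m/s².
Braking distance = v²/(2a) = 5.3645² / (2 × 3.822) = 28.778 / 7.644 = 3.765 m.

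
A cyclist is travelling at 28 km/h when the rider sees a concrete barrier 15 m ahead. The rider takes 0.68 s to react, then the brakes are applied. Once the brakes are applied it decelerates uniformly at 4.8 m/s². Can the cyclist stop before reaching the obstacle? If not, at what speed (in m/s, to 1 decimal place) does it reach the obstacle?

28 km/h ÷ 3.6 = 7.7778 m/s.
Reaction distance = 7.7778 × 0.68 = 5.289 m.
Braking distance = v²/(2a) = 60.494 / 9.600 = 6.301 m.
Total stopping distance = 5.289 + 6.301 = 11.590 m, vs 15 m available — it stops with 15 − 11.590 = 3.410 m to spare.

Yes — it stops about 3.4 m short of the obstacle, so it never reaches it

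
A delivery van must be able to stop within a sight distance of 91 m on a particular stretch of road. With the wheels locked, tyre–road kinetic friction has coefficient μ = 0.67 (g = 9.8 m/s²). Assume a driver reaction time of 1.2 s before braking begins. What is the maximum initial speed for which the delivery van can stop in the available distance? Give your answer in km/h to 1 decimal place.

a = μg = 0.67 × 9.8 = 6.566 m/s².
Stopping distance: v·t_r + v²/(2a) = 91 with t_r = 1.2 s and a = 6.566 m/s².
So v² + 15.758 v − 1195.01 = 0.
Positive root: v = −a·t_r + √((a·t_r)² + 2a·d) = −7.879 + √(62.079 + 1195.01) = 27.5765 m/s.
27.5765 m/s × 3.6 = 99.275 km/h.

Maximum speed ≈ 99.3 km/h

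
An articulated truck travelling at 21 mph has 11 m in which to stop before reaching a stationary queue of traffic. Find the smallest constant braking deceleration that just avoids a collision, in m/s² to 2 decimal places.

Required deceleration ≈ 4.01 m/s²

21 mph × 0.44704 = 9.3878 m/s.
v² = 2a·d ⇒ a = v²/(2d) = 9.3878² / (2 × 11.000) = 88.131 / 22.000 = 4.0060 m/s².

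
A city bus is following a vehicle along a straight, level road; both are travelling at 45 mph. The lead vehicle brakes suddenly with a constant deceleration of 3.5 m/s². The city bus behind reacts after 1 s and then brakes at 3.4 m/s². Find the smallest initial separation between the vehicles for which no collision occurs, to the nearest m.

Minimum gap ≈ 22 m

45 mph × 0.44704 = 20.1168 m/s.
Leader travels v²/(2a_L) = 404.686 / 7.000 = 57.812 m before stopping.
Follower covers v·t_r = 20.1168 × 1 = 20.117 m while reacting, then v²/(2a_F) = 404.686 / 6.800 = 59.513 m while braking, for a total of 20.117 + 59.513 = 79.630 m.
Since a_F ≤ a_L and the follower starts braking later, the follower is never slower than the leader, so the closest approach is when both have stopped.
Minimum gap = 79.630 − 57.812 = 21.818 m.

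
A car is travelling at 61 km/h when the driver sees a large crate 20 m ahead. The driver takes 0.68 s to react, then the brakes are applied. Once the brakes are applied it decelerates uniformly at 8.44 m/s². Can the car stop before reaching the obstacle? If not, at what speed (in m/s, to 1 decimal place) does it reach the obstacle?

No — it strikes the obstacle at 12.0 m/s

61 km/h ÷ 3.6 = 16.9444 m/s.
Reaction distance = 16.9444 × 0.68 = 11.522 m.
Braking distance needed to stop: v²/(2a) = 287.113 / 16.880 = 17.009 m, so total needed = 11.522 + 17.009 = 28.531 m > 20 m — it cannot stop.
Distance remaining when braking begins: 20 − 11.522 = 8.478 m.
v² = v₀² − 2a·d = 287.113 − 2 × 8.440 × 8.478 = 144.004 m²/s².
v = √144.004 = 12.000 m/s.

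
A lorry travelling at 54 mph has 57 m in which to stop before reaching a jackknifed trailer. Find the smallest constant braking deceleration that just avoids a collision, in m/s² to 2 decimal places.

54 mph × 0.44704 = 24.1402 m/s.
v² = 2a·d ⇒ a = v²/(2d) = 24.1402² / (2 × 57.000) = 582.749 / 114.000 = 5.1118 m/s².

Required deceleration ≈ 5.11 m/s²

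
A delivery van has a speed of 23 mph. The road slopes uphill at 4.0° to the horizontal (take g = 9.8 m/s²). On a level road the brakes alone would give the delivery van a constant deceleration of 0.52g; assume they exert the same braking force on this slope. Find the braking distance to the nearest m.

23 mph × 0.44704 = 10.2819 m/s.
a = 0.52 × 9.8 = 5.096 m/s².
Gravity along the uphill slope adds to the braking deceleration: a_eff = 5.096 + 9.8·sin 4.0° = 5.096 + 0.684 = 5.780 m/s².
Braking distance = v²/(2a) = 10.2819² / (2 × 5.780) = 105.717 / 11.560 = 9.145 m.

Braking distance ≈ 9 m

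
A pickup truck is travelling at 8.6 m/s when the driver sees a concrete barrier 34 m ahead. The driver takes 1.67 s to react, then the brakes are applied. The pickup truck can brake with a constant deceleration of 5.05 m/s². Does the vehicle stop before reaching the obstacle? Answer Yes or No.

Yes

Reaction distance = 8.6000 × 1.67 = 14.362 m.
Braking distance = v²/(2a) = 73.960 / 10.100 = 7.323 m.
Total stopping distance = 14.362 + 7.323 = 21.685 m, vs 34 m available — it stops with 34 − 21.685 = 12.315 m to spare.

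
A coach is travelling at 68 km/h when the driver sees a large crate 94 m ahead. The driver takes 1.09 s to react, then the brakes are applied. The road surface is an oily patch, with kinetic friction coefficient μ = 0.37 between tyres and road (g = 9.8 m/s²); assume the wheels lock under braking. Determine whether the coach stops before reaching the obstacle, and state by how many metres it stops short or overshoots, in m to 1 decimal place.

68 km/h ÷ 3.6 = 18.8889 m/s.
a = μg = 0.37 × 9.8 = 3.626 m/s².
Reaction distance = 18.8889 × 1.09 = 20.589 m.
Braking distance = v²/(2a) = 356.791 / 7.252 = 49.199 m.
Total stopping distance = 20.589 + 49.199 = 69.788 m, vs 94 m available — it stops with 94 − 69.788 = 24.212 m to spare.

Yes — it stops 24.2 m short of the obstacle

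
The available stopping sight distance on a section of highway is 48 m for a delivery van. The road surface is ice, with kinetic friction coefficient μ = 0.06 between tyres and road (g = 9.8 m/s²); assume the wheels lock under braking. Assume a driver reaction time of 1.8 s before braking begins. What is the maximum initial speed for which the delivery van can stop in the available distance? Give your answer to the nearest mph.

a = μg = 0.06 × 9.8 = 0.588 m/s².
Stopping distance: v·t_r + v²/(2a) = 48 with t_r = 1.8 s and a = 0.588 m/s².
So v² + 2.117 v − 56.45 = 0.
Positive root: v = −a·t_r + √((a·t_r)² + 2a·d) = −1.058 + √(1.119 + 56.45) = 6.5294 m/s.
6.5294 m/s ÷ 0.44704 = 14.606 mph.

Maximum speed ≈ 15 mph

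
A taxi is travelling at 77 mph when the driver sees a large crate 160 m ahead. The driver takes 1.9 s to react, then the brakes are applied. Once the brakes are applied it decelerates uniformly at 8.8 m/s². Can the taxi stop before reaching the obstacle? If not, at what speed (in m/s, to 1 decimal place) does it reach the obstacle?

Yes — it stops about 27.3 m short of the obstacle, so it never reaches it

77 mph × 0.44704 = 34.4221 m/s.
Reaction distance = 34.4221 × 1.9 = 65.402 m.
Braking distance = v²/(2a) = 1184.881 / 17.600 = 67.323 m.
Total stopping distance = 65.402 + 67.323 = 132.725 m, vs 160 m available — it stops with 160 − 132.725 = 27.275 m to spare.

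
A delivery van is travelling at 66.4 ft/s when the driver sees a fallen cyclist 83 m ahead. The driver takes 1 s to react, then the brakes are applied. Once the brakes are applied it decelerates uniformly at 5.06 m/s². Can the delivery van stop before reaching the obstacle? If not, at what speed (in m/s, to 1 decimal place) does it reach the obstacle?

Yes — it stops about 22.3 m short of the obstacle, so it never reaches it

66.4 ft/s × 0.3048 = 20.2387 m/s.
Reaction distance = 20.2387 × 1 = 20.239 m.
Braking distance = v²/(2a) = 409.605 / 10.120 = 40.475 m.
Total stopping distance = 20.239 + 40.475 = 60.714 m, vs 83 m available — it stops with 83 − 60.714 = 22.286 m to spare.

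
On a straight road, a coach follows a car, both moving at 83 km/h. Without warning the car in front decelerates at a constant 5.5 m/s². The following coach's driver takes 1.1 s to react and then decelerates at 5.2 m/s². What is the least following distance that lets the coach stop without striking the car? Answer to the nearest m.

Minimum gap ≈ 28 m

83 km/h ÷ 3.6 = 23.0556 m/s.
Leader travels v²/(2a_L) = 531.561 / 11.000 = 48.324 m before stopping.
Follower covers v·t_r = 23.0556 × 1.1 = 25.361 m while reacting, then v²/(2a_F) = 531.561 / 10.400 = 51.112 m while braking, for a total of 25.361 + 51.112 = 76.473 m.
Since a_F ≤ a_L and the follower starts braking later, the follower is never slower than the leader, so the closest approach is when both have stopped.
Minimum gap = 76.473 − 48.324 = 28.149 m.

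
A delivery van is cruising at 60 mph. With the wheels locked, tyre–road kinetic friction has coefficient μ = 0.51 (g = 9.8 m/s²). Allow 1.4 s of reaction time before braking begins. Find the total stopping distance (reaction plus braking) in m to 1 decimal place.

60 mph × 0.44704 = 26.8224 m/s.
a = μg = 0.51 × 9.8 = 4.998 m/s².
Reaction distance = v·t_r = 26.8224 × 1.4 = 37.551 m.
Braking distance = v²/(2a) = 26.8224² / (2 × 4.998) = 719.441 / 9.996 = 71.973 m.
Total = 37.551 + 71.973 = 109.524 m.

Total stopping distance ≈ 109.5 m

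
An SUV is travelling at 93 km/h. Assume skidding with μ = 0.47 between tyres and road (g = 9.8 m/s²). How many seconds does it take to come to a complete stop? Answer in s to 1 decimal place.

93 km/h ÷ 3.6 = 25.8333 m/s.
a = μg = 0.47 × 9.8 = 4.606 m/s².
Braking time = v/a = 25.8333 / 4.606 = 5.609 s.

Braking time ≈ 5.6 s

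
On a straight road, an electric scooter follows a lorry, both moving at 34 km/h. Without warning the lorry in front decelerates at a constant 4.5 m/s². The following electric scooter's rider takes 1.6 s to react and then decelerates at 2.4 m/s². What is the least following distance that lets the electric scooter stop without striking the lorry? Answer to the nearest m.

Minimum gap ≈ 24 m

34 km/h ÷ 3.6 = 9.4444 m/s.
Leader travels v²/(2a_L) = 89.197 / 9.000 = 9.911 m before stopping.
Follower covers v·t_r = 9.4444 × 1.6 = 15.111 m while reacting, then v²/(2a_F) = 89.197 / 4.800 = 18.583 m while braking, for a total of 15.111 + 18.583 = 33.694 m.
Since a_F ≤ a_L and the follower starts braking later, the follower is never slower than the leader, so the closest approach is when both have stopped.
Minimum gap = 33.694 − 9.911 = 23.783 m.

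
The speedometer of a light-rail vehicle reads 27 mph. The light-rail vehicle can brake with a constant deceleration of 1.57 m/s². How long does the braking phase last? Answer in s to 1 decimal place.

27 mph × 0.44704 = 12.0701 m/s.
Braking time = v/a = 12.0701 / 1.570 = 7.688 s.

Braking time ≈ 7.7 s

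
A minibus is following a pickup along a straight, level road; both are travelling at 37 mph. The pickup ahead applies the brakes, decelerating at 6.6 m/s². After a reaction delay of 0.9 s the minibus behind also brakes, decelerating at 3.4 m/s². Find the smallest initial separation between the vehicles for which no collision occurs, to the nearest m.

37 mph × 0.44704 = 16.5405 m/s.
Leader travels v²/(2a_L) = 273.588 / 13.200 = 20.726 m before stopping.
Follower covers v·t_r = 16.5405 × 0.9 = 14.886 m while reacting, then v²/(2a_F) = 273.588 / 6.800 = 40.234 m while braking, for a total of 14.886 + 40.234 = 55.120 m.
Since a_F ≤ a_L and the follower starts braking later, the follower is never slower than the leader, so the closest approach is when both have stopped.
Minimum gap = 55.120 − 20.726 = 34.394 m.

Minimum gap ≈ 34 m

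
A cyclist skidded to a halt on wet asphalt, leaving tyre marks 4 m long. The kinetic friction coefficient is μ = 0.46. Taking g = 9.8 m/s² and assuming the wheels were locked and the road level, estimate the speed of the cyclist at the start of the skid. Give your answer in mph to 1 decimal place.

Initial speed ≈ 13.4 mph

Deceleration a = μg = 0.46 × 9.8 = 4.508 m/s².
v = √(2a·d) = √(2 × 4.508 × 4) = √36.064 = 6.0053 m/s.
= 6.0053 ÷ 0.44704 = 13.433 mph.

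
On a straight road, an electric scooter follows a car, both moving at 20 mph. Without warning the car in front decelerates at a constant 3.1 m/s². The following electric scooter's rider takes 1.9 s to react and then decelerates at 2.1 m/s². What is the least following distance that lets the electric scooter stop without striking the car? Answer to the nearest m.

20 mph × 0.44704 = 8.9408 m/s.
Leader travels v²/(2a_L) = 79.938 / 6.200 = 12.893 m before stopping.
Follower covers v·t_r = 8.9408 × 1.9 = 16.988 m while reacting, then v²/(2a_F) = 79.938 / 4.200 = 19.033 m while braking, for a total of 16.988 + 19.033 = 36.021 m.
Since a_F ≤ a_L and the follower starts braking later, the follower is never slower than the leader, so the closest approach is when both have stopped.
Minimum gap = 36.021 − 12.893 = 23.128 m.

Minimum gap ≈ 23 m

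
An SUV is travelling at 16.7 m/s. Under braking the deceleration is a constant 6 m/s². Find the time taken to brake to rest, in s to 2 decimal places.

Braking time ≈ 2.78 s

Braking time = v/a = 16.7000 / 6.000 = 2.783 s.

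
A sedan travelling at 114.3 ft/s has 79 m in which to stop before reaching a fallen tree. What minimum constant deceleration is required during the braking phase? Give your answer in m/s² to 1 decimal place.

Required deceleration ≈ 7.7 m/s²

114.3 ft/s × 0.3048 = 34.8386 m/s.
v² = 2a·d ⇒ a = v²/(2d) = 34.8386² / (2 × 79.000) = 1213.728 / 158.000 = 7.6818 m/s².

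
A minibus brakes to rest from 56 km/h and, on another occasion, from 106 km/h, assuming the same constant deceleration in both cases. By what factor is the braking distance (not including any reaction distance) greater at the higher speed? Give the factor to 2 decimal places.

Braking distance d = v²/(2a), so with a fixed, d ∝ v².
Factor = (106/56)² = 1.8929² = 3.5831.

Factor ≈ 3.58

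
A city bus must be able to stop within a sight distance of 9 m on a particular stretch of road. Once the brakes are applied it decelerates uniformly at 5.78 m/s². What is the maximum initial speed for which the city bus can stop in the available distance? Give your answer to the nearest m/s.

v²/(2a) = d ⇒ v = √(2 × 5.780 × 9) = √104.04 = 10.2000 m/s.

Maximum speed ≈ 10 m/s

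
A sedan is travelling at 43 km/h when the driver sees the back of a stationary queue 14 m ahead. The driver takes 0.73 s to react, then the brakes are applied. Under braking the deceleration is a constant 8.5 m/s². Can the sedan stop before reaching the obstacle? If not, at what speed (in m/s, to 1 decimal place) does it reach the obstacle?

43 km/h ÷ 3.6 = 11.9444 m/s.
Reaction distance = 11.9444 × 0.73 = 8.719 m.
Braking distance needed to stop: v²/(2a) = 142.669 / 17.000 = 8.392 m, so total needed = 8.719 + 8.392 = 17.111 m > 14 m — it cannot stop.
Distance remaining when braking begins: 14 − 8.719 = 5.281 m.
v² = v₀² − 2a·d = 142.669 − 2 × 8.500 × 5.281 = 52.892 m²/s².
v = √52.892 = 7.273 m/s.

No — it strikes the obstacle at 7.3 m/s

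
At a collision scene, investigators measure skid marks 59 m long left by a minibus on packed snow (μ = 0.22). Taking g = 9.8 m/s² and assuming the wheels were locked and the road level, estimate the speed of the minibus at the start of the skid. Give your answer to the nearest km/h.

Deceleration a = μg = 0.22 × 9.8 = 2.156 m/s².
v = √(2a·d) = √(2 × 2.156 × 59) = √254.408 = 15.9502 m/s.
= 15.9502 × 3.6 = 57.421 km/h.

Initial speed ≈ 57 km/h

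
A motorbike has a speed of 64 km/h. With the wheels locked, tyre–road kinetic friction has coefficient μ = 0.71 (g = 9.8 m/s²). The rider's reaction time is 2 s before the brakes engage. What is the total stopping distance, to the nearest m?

64 km/h ÷ 3.6 = 17.7778 m/s.
a = μg = 0.71 × 9.8 = 6.958 m/s².
Reaction distance = v·t_r = 17.7778 × 2 = 35.556 m.
Braking distance = v²/(2a) = 17.7778² / (2 × 6.958) = 316.050 / 13.916 = 22.711 m.
Total = 35.556 + 22.711 = 58.267 m.

Total stopping distance ≈ 58 m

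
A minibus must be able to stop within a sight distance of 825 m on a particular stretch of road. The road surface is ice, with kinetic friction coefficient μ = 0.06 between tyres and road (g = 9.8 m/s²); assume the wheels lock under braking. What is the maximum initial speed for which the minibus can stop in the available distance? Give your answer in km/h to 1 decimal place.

a = μg = 0.06 × 9.8 = 0.588 m/s².
v²/(2a) = d ⇒ v = √(2 × 0.588 × 825) = √970.20 = 31.1480 m/s.
31.1480 m/s × 3.6 = 112.133 km/h.

Maximum speed ≈ 112.1 km/h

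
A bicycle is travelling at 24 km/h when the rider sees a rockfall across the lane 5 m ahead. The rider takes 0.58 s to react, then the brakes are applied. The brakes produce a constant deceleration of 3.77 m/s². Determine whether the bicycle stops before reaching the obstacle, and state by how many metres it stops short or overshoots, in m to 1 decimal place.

No — it overshoots by 4.8 m

24 km/h ÷ 3.6 = 6.6667 m/s.
Reaction distance = 6.6667 × 0.58 = 3.867 m.
Braking distance = v²/(2a) = 44.445 / 7.540 = 5.895 m.
Total stopping distance = 3.867 + 5.895 = 9.762 m, vs 5 m available — it cannot stop in time and overshoots by 9.762 − 5 = 4.762 m.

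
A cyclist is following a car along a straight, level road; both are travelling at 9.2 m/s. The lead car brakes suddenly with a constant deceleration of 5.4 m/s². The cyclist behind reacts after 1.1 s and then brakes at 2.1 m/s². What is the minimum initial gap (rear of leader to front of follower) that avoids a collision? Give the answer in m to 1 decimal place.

Minimum gap ≈ 22.4 m

Leader travels v²/(2a_L) = 84.640 / 10.800 = 7.837 m before stopping.
Follower covers v·t_r = 9.2000 × 1.1 = 10.120 m while reacting, then v²/(2a_F) = 84.640 / 4.200 = 20.152 m while braking, for a total of 10.120 + 20.152 = 30.272 m.
Since a_F ≤ a_L and the follower starts braking later, the follower is never slower than the leader, so the closest approach is when both have stopped.
Minimum gap = 30.272 − 7.837 = 22.435 m.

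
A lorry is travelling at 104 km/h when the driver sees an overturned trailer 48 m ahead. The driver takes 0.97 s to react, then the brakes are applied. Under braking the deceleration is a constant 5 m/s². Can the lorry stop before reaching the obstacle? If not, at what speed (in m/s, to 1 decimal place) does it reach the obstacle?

No — it strikes the obstacle at 25.2 m/s

104 km/h ÷ 3.6 = 28.8889 m/s.
Reaction distance = 28.8889 × 0.97 = 28.022 m.
Braking distance needed to stop: v²/(2a) = 834.569 / 10.000 = 83.457 m, so total needed = 28.022 + 83.457 = 111.479 m > 48 m — it cannot stop.
Distance remaining when braking begins: 48 − 28.022 = 19.978 m.
v² = v₀² − 2a·d = 834.569 − 2 × 5.000 × 19.978 = 634.789 m²/s².
v = √634.789 = 25.195 m/s.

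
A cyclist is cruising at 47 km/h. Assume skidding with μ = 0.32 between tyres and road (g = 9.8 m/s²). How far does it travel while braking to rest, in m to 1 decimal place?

47 km/h ÷ 3.6 = 13.0556 m/s.
a = μg = 0.32 × 9.8 = 3.136 m/s².
Braking distance = v²/(2a) = 13.0556² / (2 × 3.136) = 170.449 / 6.272 = 27.176 m.

Braking distance ≈ 27.2 m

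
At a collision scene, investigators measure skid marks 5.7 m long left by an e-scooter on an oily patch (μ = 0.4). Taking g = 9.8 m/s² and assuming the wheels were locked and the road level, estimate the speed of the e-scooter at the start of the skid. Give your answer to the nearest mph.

Deceleration a = μg = 0.4 × 9.8 = 3.920 m/s².
v = √(2a·d) = √(2 × 3.920 × 5.7) = √44.688 = 6.6849 m/s.
= 6.6849 ÷ 0.44704 = 14.954 mph.

Initial speed ≈ 15 mph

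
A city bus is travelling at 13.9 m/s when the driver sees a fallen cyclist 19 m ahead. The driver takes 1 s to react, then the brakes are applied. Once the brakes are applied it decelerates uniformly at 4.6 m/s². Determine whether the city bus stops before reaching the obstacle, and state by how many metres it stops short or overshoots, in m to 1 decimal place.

Reaction distance = 13.9000 × 1 = 13.900 m.
Braking distance = v²/(2a) = 193.210 / 9.200 = 21.001 m.
Total stopping distance = 13.900 + 21.001 = 34.901 m, vs 19 m available — it cannot stop in time and overshoots by 34.901 − 19 = 15.901 m.

No — it overshoots by 15.9 m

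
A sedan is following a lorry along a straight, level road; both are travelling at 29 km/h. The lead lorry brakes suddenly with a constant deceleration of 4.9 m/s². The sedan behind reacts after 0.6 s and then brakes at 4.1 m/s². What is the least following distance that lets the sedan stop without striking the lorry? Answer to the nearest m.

Minimum gap ≈ 6 m

29 km/h ÷ 3.6 = 8.0556 m/s.
Leader travels v²/(2a_L) = 64.893 / 9.800 = 6.622 m before stopping.
Follower covers v·t_r = 8.0556 × 0.6 = 4.833 m while reacting, then v²/(2a_F) = 64.893 / 8.200 = 7.914 m while braking, for a total of 4.833 + 7.914 = 12.747 m.
Since a_F ≤ a_L and the follower starts braking later, the follower is never slower than the leader, so the closest approach is when both have stopped.
Minimum gap = 12.747 − 6.622 = 6.125 m.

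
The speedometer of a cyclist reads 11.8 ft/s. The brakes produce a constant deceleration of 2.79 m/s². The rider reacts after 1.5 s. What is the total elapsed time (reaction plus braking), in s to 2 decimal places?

Total time ≈ 2.79 s

11.8 ft/s × 0.3048 = 3.5966 m/s.
Braking time = v/a = 3.5966 / 2.790 = 1.289 s.
Total = 1.5 + 1.289 = 2.789 s.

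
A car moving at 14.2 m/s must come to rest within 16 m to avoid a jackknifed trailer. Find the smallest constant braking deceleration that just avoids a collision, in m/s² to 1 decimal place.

Required deceleration ≈ 6.3 m/s²

v² = 2a·d ⇒ a = v²/(2d) = 14.2000² / (2 × 16.000) = 201.640 / 32.000 = 6.3012 m/s².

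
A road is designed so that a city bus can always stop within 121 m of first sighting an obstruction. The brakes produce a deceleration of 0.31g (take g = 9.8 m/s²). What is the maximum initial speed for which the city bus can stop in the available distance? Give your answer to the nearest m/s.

a = 0.31 × 9.8 = 3.038 m/s².
v²/(2a) = d ⇒ v = √(2 × 3.038 × 121) = √735.20 = 27.1146 m/s.

Maximum speed ≈ 27 m/s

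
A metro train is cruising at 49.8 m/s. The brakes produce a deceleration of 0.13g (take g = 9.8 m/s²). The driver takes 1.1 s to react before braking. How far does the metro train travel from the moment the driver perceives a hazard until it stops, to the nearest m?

Total stopping distance ≈ 1028 m

a = 0.13 × 9.8 = 1.274 m/s².
Reaction distance = v·t_r = 49.8000 × 1.1 = 54.780 m.
Braking distance = v²/(2a) = 49.8000² / (2 × 1.274) = 2480.040 / 2.548 = 973.328 m.
Total = 54.780 + 973.328 = 1028.108 m.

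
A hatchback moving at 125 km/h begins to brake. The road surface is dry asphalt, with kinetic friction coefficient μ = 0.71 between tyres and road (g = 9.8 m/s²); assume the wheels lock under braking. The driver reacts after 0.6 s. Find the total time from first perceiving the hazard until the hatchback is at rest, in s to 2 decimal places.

Total time ≈ 5.59 s

125 km/h ÷ 3.6 = 34.7222 m/s.
a = μg = 0.71 × 9.8 = 6.958 m/s².
Braking time = v/a = 34.7222 / 6.958 = 4.990 s.
Total = 0.6 + 4.990 = 5.590 s.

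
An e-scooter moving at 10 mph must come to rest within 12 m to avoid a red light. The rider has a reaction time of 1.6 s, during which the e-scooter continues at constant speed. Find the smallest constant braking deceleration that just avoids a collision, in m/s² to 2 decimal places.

Required deceleration ≈ 2.06 m/s²

10 mph × 0.44704 = 4.4704 m/s.
Distance covered during reaction = 4.4704 × 1.6 = 7.153 m.
Distance available for braking: 12 − 7.153 = 4.847 m.
v² = 2a·d ⇒ a = v²/(2d) = 4.4704² / (2 × 4.847) = 19.984 / 9.694 = 2.0615 m/s².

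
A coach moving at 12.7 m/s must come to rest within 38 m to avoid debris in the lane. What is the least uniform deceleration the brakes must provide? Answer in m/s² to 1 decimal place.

Required deceleration ≈ 2.1 m/s²

v² = 2a·d ⇒ a = v²/(2d) = 12.7000² / (2 × 38.000) = 161.290 / 76.000 = 2.1222 m/s².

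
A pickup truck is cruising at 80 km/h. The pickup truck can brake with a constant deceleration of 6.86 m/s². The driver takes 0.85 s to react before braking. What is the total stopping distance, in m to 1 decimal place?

80 km/h ÷ 3.6 = 22.2222 m/s.
Reaction distance = v·t_r = 22.2222 × 0.85 = 18.889 m.
Braking distance = v²/(2a) = 22.2222² / (2 × 6.860) = 493.826 / 13.720 = 35.993 m.
Total = 18.889 + 35.993 = 54.882 m.

Total stopping distance ≈ 54.9 m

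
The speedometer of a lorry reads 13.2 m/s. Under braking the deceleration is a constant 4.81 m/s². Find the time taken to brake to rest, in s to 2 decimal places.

Braking time = v/a = 13.2000 / 4.810 = 2.744 s.

Braking time ≈ 2.74 s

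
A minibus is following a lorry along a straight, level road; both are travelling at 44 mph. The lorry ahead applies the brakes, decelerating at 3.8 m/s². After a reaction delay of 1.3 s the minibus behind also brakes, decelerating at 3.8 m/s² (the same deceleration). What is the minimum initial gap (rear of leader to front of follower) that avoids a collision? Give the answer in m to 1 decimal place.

Minimum gap ≈ 25.6 m

44 mph × 0.44704 = 19.6698 m/s.
Leader travels v²/(2a_L) = 386.901 / 7.600 = 50.908 m before stopping.
Follower covers v·t_r = 19.6698 × 1.3 = 25.571 m while reacting, then v²/(2a_F) = 386.901 / 7.600 = 50.908 m while braking, for a total of 25.571 + 50.908 = 76.479 m.
Since a_F ≤ a_L and the follower starts braking later, the follower is never slower than the leader, so the closest approach is when both have stopped.
Minimum gap = 76.479 − 50.908 = 25.571 m.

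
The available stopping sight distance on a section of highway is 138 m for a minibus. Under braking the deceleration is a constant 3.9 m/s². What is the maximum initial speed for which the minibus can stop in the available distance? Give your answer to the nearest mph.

Maximum speed ≈ 73 mph

v²/(2a) = d ⇒ v = √(2 × 3.900 × 138) = √1076.40 = 32.8085 m/s.
32.8085 m/s ÷ 0.44704 = 73.391 mph.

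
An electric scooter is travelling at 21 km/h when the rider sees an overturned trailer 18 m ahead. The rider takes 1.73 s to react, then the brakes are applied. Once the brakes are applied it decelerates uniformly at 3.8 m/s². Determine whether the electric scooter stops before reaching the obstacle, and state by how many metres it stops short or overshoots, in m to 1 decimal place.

Yes — it stops 3.4 m short of the obstacle

21 km/h ÷ 3.6 = 5.8333 m/s.
Reaction distance = 5.8333 × 1.73 = 10.092 m.
Braking distance = v²/(2a) = 34.027 / 7.600 = 4.477 m.
Total stopping distance = 10.092 + 4.477 = 14.569 m, vs 18 m available — it stops with 18 − 14.569 = 3.431 m to spare.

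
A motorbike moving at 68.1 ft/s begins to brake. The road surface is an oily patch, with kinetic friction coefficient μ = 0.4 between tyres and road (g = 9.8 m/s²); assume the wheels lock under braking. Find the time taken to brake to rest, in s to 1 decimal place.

Braking time ≈ 5.3 s

68.1 ft/s × 0.3048 = 20.7569 m/s.
a = μg = 0.4 × 9.8 = 3.920 m/s².
Braking time = v/a = 20.7569 / 3.920 = 5.295 s.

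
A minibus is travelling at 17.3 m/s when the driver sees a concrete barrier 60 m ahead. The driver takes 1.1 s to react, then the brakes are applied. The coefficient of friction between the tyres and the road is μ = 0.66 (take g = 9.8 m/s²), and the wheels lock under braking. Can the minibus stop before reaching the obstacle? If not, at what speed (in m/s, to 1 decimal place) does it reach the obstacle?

Yes — it stops about 17.8 m short of the obstacle, so it never reaches it

a = μg = 0.66 × 9.8 = 6.468 m/s².
Reaction distance = 17.3000 × 1.1 = 19.030 m.
Braking distance = v²/(2a) = 299.290 / 12.936 = 23.136 m.
Total stopping distance = 19.030 + 23.136 = 42.166 m, vs 60 m available — it stops with 60 − 42.166 = 17.834 m to spare.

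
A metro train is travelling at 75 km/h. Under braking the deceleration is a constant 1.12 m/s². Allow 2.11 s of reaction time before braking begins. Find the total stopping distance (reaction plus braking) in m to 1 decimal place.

75 km/h ÷ 3.6 = 20.8333 m/s.
Reaction distance = v·t_r = 20.8333 × 2.11 = 43.958 m.
Braking distance = v²/(2a) = 20.8333² / (2 × 1.120) = 434.026 / 2.240 = 193.762 m.
Total = 43.958 + 193.762 = 237.720 m.

Total stopping distance ≈ 237.7 m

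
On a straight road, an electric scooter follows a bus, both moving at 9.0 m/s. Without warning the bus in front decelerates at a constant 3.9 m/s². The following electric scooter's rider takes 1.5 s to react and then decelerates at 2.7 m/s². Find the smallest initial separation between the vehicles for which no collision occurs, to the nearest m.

Minimum gap ≈ 18 m

Leader travels v²/(2a_L) = 81.000 / 7.800 = 10.385 m before stopping.
Follower covers v·t_r = 9.0000 × 1.5 = 13.500 m while reacting, then v²/(2a_F) = 81.000 / 5.400 = 15.000 m while braking, for a total of 13.500 + 15.000 = 28.500 m.
Since a_F ≤ a_L and the follower starts braking later, the follower is never slower than the leader, so the closest approach is when both have stopped.
Minimum gap = 28.500 − 10.385 = 18.115 m.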